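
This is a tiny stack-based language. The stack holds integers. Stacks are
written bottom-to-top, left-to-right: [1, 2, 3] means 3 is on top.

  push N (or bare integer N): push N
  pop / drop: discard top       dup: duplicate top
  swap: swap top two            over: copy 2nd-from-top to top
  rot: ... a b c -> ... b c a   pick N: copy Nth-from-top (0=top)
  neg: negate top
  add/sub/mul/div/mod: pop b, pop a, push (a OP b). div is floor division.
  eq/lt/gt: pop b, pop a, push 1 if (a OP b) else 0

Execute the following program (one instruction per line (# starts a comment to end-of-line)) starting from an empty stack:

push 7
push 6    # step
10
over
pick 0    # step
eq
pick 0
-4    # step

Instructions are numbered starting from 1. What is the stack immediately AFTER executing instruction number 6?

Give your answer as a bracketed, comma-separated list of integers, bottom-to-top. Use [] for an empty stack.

Step 1 ('push 7'): [7]
Step 2 ('push 6'): [7, 6]
Step 3 ('10'): [7, 6, 10]
Step 4 ('over'): [7, 6, 10, 6]
Step 5 ('pick 0'): [7, 6, 10, 6, 6]
Step 6 ('eq'): [7, 6, 10, 1]

Answer: [7, 6, 10, 1]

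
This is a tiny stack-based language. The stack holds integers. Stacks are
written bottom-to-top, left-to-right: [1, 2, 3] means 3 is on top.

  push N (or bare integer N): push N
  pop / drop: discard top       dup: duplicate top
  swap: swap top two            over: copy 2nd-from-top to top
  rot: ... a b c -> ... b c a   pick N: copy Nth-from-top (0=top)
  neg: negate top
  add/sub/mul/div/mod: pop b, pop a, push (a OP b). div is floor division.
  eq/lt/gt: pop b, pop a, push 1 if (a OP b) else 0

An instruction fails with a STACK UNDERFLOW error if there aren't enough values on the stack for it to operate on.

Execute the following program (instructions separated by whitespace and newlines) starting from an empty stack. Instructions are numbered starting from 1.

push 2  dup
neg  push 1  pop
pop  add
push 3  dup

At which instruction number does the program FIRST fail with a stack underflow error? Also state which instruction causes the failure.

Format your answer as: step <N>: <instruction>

Answer: step 7: add

Derivation:
Step 1 ('push 2'): stack = [2], depth = 1
Step 2 ('dup'): stack = [2, 2], depth = 2
Step 3 ('neg'): stack = [2, -2], depth = 2
Step 4 ('push 1'): stack = [2, -2, 1], depth = 3
Step 5 ('pop'): stack = [2, -2], depth = 2
Step 6 ('pop'): stack = [2], depth = 1
Step 7 ('add'): needs 2 value(s) but depth is 1 — STACK UNDERFLOW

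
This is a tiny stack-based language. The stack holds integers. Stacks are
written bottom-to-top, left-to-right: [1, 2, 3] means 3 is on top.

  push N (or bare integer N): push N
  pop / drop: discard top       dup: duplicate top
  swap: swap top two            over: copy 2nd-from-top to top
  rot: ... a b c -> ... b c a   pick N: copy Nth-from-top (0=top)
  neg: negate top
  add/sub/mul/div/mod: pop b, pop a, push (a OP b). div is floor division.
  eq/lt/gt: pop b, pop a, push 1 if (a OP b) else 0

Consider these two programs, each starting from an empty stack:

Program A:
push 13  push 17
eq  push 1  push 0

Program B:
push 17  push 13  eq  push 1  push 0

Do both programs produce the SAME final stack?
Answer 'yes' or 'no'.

Answer: yes

Derivation:
Program A trace:
  After 'push 13': [13]
  After 'push 17': [13, 17]
  After 'eq': [0]
  After 'push 1': [0, 1]
  After 'push 0': [0, 1, 0]
Program A final stack: [0, 1, 0]

Program B trace:
  After 'push 17': [17]
  After 'push 13': [17, 13]
  After 'eq': [0]
  After 'push 1': [0, 1]
  After 'push 0': [0, 1, 0]
Program B final stack: [0, 1, 0]
Same: yes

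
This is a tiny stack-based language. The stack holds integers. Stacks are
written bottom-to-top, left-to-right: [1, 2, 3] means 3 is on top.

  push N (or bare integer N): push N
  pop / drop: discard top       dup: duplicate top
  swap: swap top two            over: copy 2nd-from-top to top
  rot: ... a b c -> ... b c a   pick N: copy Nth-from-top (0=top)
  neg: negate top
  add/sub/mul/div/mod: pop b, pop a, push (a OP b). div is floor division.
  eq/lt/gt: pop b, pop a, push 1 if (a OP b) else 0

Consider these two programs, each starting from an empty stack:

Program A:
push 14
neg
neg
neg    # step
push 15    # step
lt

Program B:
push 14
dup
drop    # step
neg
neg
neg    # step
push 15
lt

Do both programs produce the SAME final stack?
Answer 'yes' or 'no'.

Answer: yes

Derivation:
Program A trace:
  After 'push 14': [14]
  After 'neg': [-14]
  After 'neg': [14]
  After 'neg': [-14]
  After 'push 15': [-14, 15]
  After 'lt': [1]
Program A final stack: [1]

Program B trace:
  After 'push 14': [14]
  After 'dup': [14, 14]
  After 'drop': [14]
  After 'neg': [-14]
  After 'neg': [14]
  After 'neg': [-14]
  After 'push 15': [-14, 15]
  After 'lt': [1]
Program B final stack: [1]
Same: yes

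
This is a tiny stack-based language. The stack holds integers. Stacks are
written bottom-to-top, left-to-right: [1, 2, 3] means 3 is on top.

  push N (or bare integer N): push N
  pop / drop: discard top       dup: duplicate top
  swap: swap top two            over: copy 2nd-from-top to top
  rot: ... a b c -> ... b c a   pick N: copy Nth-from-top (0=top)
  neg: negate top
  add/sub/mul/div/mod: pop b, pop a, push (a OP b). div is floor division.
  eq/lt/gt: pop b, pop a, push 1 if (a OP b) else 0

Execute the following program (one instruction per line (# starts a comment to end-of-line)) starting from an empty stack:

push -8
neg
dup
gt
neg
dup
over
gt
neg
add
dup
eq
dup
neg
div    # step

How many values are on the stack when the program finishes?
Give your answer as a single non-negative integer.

Answer: 1

Derivation:
After 'push -8': stack = [-8] (depth 1)
After 'neg': stack = [8] (depth 1)
After 'dup': stack = [8, 8] (depth 2)
After 'gt': stack = [0] (depth 1)
After 'neg': stack = [0] (depth 1)
After 'dup': stack = [0, 0] (depth 2)
After 'over': stack = [0, 0, 0] (depth 3)
After 'gt': stack = [0, 0] (depth 2)
After 'neg': stack = [0, 0] (depth 2)
After 'add': stack = [0] (depth 1)
After 'dup': stack = [0, 0] (depth 2)
After 'eq': stack = [1] (depth 1)
After 'dup': stack = [1, 1] (depth 2)
After 'neg': stack = [1, -1] (depth 2)
After 'div': stack = [-1] (depth 1)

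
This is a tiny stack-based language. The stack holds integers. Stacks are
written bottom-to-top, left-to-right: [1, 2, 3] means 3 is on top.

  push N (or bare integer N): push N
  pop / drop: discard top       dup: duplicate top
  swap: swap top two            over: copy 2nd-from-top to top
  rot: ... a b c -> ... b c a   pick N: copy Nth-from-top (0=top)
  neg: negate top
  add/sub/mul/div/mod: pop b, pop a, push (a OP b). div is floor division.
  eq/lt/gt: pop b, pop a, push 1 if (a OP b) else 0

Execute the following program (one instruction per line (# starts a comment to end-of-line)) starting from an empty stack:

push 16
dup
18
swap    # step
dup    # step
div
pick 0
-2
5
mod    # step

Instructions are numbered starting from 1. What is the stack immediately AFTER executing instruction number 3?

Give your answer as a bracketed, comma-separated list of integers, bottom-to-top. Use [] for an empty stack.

Answer: [16, 16, 18]

Derivation:
Step 1 ('push 16'): [16]
Step 2 ('dup'): [16, 16]
Step 3 ('18'): [16, 16, 18]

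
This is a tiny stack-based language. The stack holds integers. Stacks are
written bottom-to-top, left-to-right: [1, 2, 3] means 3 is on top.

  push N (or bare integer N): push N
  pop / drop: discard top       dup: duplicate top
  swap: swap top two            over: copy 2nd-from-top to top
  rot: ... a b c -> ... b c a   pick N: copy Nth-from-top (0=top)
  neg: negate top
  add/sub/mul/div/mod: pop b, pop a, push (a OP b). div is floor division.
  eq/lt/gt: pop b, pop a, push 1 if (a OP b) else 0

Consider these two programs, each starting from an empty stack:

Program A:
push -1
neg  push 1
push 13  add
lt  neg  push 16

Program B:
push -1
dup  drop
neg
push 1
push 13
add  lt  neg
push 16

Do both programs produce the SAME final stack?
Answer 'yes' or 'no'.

Answer: yes

Derivation:
Program A trace:
  After 'push -1': [-1]
  After 'neg': [1]
  After 'push 1': [1, 1]
  After 'push 13': [1, 1, 13]
  After 'add': [1, 14]
  After 'lt': [1]
  After 'neg': [-1]
  After 'push 16': [-1, 16]
Program A final stack: [-1, 16]

Program B trace:
  After 'push -1': [-1]
  After 'dup': [-1, -1]
  After 'drop': [-1]
  After 'neg': [1]
  After 'push 1': [1, 1]
  After 'push 13': [1, 1, 13]
  After 'add': [1, 14]
  After 'lt': [1]
  After 'neg': [-1]
  After 'push 16': [-1, 16]
Program B final stack: [-1, 16]
Same: yes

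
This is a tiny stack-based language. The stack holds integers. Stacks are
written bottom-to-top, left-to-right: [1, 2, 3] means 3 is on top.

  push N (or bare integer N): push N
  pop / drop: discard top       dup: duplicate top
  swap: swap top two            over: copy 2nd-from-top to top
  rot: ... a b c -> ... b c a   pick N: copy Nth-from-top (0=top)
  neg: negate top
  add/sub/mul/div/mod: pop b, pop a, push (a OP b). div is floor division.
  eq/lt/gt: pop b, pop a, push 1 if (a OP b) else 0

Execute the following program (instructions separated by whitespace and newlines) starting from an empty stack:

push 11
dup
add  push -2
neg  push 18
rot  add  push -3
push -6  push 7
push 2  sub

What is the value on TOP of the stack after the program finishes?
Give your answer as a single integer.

After 'push 11': [11]
After 'dup': [11, 11]
After 'add': [22]
After 'push -2': [22, -2]
After 'neg': [22, 2]
After 'push 18': [22, 2, 18]
After 'rot': [2, 18, 22]
After 'add': [2, 40]
After 'push -3': [2, 40, -3]
After 'push -6': [2, 40, -3, -6]
After 'push 7': [2, 40, -3, -6, 7]
After 'push 2': [2, 40, -3, -6, 7, 2]
After 'sub': [2, 40, -3, -6, 5]

Answer: 5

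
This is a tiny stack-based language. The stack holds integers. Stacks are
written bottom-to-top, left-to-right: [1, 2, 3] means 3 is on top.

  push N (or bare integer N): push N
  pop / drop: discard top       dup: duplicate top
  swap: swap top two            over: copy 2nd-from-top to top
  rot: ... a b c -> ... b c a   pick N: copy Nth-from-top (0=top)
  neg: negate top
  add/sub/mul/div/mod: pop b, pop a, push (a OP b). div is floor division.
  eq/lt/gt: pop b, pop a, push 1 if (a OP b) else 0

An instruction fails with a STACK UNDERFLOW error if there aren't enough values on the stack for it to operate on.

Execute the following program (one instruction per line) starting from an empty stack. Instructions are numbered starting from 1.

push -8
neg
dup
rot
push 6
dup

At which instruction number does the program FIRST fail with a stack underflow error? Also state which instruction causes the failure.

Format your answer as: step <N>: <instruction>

Answer: step 4: rot

Derivation:
Step 1 ('push -8'): stack = [-8], depth = 1
Step 2 ('neg'): stack = [8], depth = 1
Step 3 ('dup'): stack = [8, 8], depth = 2
Step 4 ('rot'): needs 3 value(s) but depth is 2 — STACK UNDERFLOW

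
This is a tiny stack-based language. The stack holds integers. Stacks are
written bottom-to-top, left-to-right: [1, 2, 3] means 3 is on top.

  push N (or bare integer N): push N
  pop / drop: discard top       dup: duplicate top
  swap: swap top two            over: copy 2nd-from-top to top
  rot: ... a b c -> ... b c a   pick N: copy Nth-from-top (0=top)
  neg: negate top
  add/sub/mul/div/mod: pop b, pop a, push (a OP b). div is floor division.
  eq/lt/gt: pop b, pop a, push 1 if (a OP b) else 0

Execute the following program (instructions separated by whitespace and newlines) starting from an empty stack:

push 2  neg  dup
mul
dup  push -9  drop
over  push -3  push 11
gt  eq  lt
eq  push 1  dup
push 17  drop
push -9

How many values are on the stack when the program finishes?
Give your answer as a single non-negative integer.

Answer: 4

Derivation:
After 'push 2': stack = [2] (depth 1)
After 'neg': stack = [-2] (depth 1)
After 'dup': stack = [-2, -2] (depth 2)
After 'mul': stack = [4] (depth 1)
After 'dup': stack = [4, 4] (depth 2)
After 'push -9': stack = [4, 4, -9] (depth 3)
After 'drop': stack = [4, 4] (depth 2)
After 'over': stack = [4, 4, 4] (depth 3)
After 'push -3': stack = [4, 4, 4, -3] (depth 4)
After 'push 11': stack = [4, 4, 4, -3, 11] (depth 5)
After 'gt': stack = [4, 4, 4, 0] (depth 4)
After 'eq': stack = [4, 4, 0] (depth 3)
After 'lt': stack = [4, 0] (depth 2)
After 'eq': stack = [0] (depth 1)
After 'push 1': stack = [0, 1] (depth 2)
After 'dup': stack = [0, 1, 1] (depth 3)
After 'push 17': stack = [0, 1, 1, 17] (depth 4)
After 'drop': stack = [0, 1, 1] (depth 3)
After 'push -9': stack = [0, 1, 1, -9] (depth 4)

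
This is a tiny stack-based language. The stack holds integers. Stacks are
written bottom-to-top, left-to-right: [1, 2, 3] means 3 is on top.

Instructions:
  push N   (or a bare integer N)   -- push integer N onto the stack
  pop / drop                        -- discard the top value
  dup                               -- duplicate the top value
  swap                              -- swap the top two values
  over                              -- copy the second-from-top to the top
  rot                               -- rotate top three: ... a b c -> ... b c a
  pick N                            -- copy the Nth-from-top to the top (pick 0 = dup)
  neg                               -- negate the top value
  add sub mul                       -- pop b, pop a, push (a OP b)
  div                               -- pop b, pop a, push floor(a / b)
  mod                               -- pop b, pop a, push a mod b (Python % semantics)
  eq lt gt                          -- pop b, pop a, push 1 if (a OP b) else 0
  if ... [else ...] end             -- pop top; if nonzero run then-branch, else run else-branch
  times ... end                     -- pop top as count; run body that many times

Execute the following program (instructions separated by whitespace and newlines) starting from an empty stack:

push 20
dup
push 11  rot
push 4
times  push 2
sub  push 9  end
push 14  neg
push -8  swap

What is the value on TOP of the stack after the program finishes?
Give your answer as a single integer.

After 'push 20': [20]
After 'dup': [20, 20]
After 'push 11': [20, 20, 11]
After 'rot': [20, 11, 20]
After 'push 4': [20, 11, 20, 4]
After 'times': [20, 11, 20]
After 'push 2': [20, 11, 20, 2]
After 'sub': [20, 11, 18]
After 'push 9': [20, 11, 18, 9]
After 'push 2': [20, 11, 18, 9, 2]
  ...
After 'push 2': [20, 11, 18, 7, 9, 2]
After 'sub': [20, 11, 18, 7, 7]
After 'push 9': [20, 11, 18, 7, 7, 9]
After 'push 2': [20, 11, 18, 7, 7, 9, 2]
After 'sub': [20, 11, 18, 7, 7, 7]
After 'push 9': [20, 11, 18, 7, 7, 7, 9]
After 'push 14': [20, 11, 18, 7, 7, 7, 9, 14]
After 'neg': [20, 11, 18, 7, 7, 7, 9, -14]
After 'push -8': [20, 11, 18, 7, 7, 7, 9, -14, -8]
After 'swap': [20, 11, 18, 7, 7, 7, 9, -8, -14]

Answer: -14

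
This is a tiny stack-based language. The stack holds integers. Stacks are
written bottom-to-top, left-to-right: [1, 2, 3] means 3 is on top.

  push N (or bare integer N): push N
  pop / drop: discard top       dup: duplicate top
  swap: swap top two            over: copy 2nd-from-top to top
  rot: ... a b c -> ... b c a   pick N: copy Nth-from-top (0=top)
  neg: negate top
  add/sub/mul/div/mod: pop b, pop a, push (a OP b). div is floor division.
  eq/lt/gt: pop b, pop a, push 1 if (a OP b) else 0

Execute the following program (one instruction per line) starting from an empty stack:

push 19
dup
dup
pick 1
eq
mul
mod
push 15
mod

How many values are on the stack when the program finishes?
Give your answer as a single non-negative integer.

Answer: 1

Derivation:
After 'push 19': stack = [19] (depth 1)
After 'dup': stack = [19, 19] (depth 2)
After 'dup': stack = [19, 19, 19] (depth 3)
After 'pick 1': stack = [19, 19, 19, 19] (depth 4)
After 'eq': stack = [19, 19, 1] (depth 3)
After 'mul': stack = [19, 19] (depth 2)
After 'mod': stack = [0] (depth 1)
After 'push 15': stack = [0, 15] (depth 2)
After 'mod': stack = [0] (depth 1)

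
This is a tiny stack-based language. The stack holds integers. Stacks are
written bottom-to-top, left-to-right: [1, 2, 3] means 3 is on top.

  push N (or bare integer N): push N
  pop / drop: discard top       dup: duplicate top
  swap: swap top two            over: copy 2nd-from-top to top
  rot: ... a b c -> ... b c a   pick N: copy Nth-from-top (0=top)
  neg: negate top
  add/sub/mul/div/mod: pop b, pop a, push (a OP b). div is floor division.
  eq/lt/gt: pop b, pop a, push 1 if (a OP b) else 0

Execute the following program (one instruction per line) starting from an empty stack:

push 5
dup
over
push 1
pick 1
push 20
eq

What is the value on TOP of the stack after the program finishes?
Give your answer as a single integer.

After 'push 5': [5]
After 'dup': [5, 5]
After 'over': [5, 5, 5]
After 'push 1': [5, 5, 5, 1]
After 'pick 1': [5, 5, 5, 1, 5]
After 'push 20': [5, 5, 5, 1, 5, 20]
After 'eq': [5, 5, 5, 1, 0]

Answer: 0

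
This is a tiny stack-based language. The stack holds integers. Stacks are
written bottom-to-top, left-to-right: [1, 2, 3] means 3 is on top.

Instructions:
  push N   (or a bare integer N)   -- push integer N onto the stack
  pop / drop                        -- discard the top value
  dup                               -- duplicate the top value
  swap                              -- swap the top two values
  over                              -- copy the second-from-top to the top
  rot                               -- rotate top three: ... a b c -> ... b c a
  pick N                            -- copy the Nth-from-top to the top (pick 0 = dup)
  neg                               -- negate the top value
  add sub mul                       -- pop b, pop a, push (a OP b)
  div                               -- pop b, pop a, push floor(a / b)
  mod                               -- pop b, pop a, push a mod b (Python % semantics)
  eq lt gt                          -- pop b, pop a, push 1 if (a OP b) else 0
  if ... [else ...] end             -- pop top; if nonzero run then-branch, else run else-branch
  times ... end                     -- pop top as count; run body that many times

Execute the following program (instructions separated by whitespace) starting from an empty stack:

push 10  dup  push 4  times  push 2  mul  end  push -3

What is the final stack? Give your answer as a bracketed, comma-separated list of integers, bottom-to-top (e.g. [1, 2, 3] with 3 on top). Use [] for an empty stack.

Answer: [10, 160, -3]

Derivation:
After 'push 10': [10]
After 'dup': [10, 10]
After 'push 4': [10, 10, 4]
After 'times': [10, 10]
After 'push 2': [10, 10, 2]
After 'mul': [10, 20]
After 'push 2': [10, 20, 2]
After 'mul': [10, 40]
After 'push 2': [10, 40, 2]
After 'mul': [10, 80]
After 'push 2': [10, 80, 2]
After 'mul': [10, 160]
After 'push -3': [10, 160, -3]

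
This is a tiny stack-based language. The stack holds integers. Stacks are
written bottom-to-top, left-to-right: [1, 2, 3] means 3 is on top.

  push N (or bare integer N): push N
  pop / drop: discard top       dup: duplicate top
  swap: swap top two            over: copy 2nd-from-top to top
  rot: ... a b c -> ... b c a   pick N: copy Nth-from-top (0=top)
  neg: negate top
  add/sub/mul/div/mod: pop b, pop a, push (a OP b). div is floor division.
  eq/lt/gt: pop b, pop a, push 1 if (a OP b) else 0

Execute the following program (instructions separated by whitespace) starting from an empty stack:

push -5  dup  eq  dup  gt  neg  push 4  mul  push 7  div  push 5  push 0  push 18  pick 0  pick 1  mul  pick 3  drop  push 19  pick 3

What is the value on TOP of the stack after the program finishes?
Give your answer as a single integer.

After 'push -5': [-5]
After 'dup': [-5, -5]
After 'eq': [1]
After 'dup': [1, 1]
After 'gt': [0]
After 'neg': [0]
After 'push 4': [0, 4]
After 'mul': [0]
After 'push 7': [0, 7]
After 'div': [0]
After 'push 5': [0, 5]
After 'push 0': [0, 5, 0]
After 'push 18': [0, 5, 0, 18]
After 'pick 0': [0, 5, 0, 18, 18]
After 'pick 1': [0, 5, 0, 18, 18, 18]
After 'mul': [0, 5, 0, 18, 324]
After 'pick 3': [0, 5, 0, 18, 324, 5]
After 'drop': [0, 5, 0, 18, 324]
After 'push 19': [0, 5, 0, 18, 324, 19]
After 'pick 3': [0, 5, 0, 18, 324, 19, 0]

Answer: 0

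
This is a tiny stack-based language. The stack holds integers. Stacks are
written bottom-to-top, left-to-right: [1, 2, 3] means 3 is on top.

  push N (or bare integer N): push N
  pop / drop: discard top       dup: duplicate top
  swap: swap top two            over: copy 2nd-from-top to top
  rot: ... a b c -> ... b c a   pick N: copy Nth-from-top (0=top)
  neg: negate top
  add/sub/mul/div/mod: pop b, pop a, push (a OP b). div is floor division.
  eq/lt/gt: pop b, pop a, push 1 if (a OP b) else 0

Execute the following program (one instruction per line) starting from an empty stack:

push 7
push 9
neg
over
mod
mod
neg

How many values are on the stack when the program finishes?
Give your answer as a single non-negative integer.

Answer: 1

Derivation:
After 'push 7': stack = [7] (depth 1)
After 'push 9': stack = [7, 9] (depth 2)
After 'neg': stack = [7, -9] (depth 2)
After 'over': stack = [7, -9, 7] (depth 3)
After 'mod': stack = [7, 5] (depth 2)
After 'mod': stack = [2] (depth 1)
After 'neg': stack = [-2] (depth 1)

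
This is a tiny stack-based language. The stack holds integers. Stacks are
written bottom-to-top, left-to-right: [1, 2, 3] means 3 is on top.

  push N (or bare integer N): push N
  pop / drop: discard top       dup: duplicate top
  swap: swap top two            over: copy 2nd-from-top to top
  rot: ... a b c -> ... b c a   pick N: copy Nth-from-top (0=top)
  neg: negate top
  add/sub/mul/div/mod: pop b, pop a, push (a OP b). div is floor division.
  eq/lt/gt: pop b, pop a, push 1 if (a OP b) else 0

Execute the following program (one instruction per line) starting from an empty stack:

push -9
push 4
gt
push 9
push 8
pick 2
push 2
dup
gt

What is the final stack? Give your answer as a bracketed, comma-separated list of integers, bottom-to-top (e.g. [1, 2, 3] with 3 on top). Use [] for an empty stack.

After 'push -9': [-9]
After 'push 4': [-9, 4]
After 'gt': [0]
After 'push 9': [0, 9]
After 'push 8': [0, 9, 8]
After 'pick 2': [0, 9, 8, 0]
After 'push 2': [0, 9, 8, 0, 2]
After 'dup': [0, 9, 8, 0, 2, 2]
After 'gt': [0, 9, 8, 0, 0]

Answer: [0, 9, 8, 0, 0]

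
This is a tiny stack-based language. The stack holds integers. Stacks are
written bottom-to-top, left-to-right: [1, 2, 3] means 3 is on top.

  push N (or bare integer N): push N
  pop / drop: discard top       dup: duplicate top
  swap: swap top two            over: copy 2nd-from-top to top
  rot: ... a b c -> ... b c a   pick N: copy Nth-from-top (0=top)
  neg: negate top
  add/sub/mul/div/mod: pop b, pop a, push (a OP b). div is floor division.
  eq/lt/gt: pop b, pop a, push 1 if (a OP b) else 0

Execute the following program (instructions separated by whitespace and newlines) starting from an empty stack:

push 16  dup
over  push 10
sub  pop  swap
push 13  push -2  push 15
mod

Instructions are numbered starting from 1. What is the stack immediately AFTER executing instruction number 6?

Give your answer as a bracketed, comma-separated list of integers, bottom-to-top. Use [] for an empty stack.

Answer: [16, 16]

Derivation:
Step 1 ('push 16'): [16]
Step 2 ('dup'): [16, 16]
Step 3 ('over'): [16, 16, 16]
Step 4 ('push 10'): [16, 16, 16, 10]
Step 5 ('sub'): [16, 16, 6]
Step 6 ('pop'): [16, 16]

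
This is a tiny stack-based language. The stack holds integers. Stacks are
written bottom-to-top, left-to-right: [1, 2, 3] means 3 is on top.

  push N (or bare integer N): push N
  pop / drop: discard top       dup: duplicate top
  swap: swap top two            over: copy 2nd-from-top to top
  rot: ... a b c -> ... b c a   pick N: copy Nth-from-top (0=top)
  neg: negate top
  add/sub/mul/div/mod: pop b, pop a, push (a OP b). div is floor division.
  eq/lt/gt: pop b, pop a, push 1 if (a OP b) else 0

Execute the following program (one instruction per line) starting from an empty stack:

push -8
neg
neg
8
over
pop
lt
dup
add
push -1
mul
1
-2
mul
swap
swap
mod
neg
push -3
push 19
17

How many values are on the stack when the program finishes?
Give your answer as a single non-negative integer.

Answer: 4

Derivation:
After 'push -8': stack = [-8] (depth 1)
After 'neg': stack = [8] (depth 1)
After 'neg': stack = [-8] (depth 1)
After 'push 8': stack = [-8, 8] (depth 2)
After 'over': stack = [-8, 8, -8] (depth 3)
After 'pop': stack = [-8, 8] (depth 2)
After 'lt': stack = [1] (depth 1)
After 'dup': stack = [1, 1] (depth 2)
After 'add': stack = [2] (depth 1)
After 'push -1': stack = [2, -1] (depth 2)
  ...
After 'push 1': stack = [-2, 1] (depth 2)
After 'push -2': stack = [-2, 1, -2] (depth 3)
After 'mul': stack = [-2, -2] (depth 2)
After 'swap': stack = [-2, -2] (depth 2)
After 'swap': stack = [-2, -2] (depth 2)
After 'mod': stack = [0] (depth 1)
After 'neg': stack = [0] (depth 1)
After 'push -3': stack = [0, -3] (depth 2)
After 'push 19': stack = [0, -3, 19] (depth 3)
After 'push 17': stack = [0, -3, 19, 17] (depth 4)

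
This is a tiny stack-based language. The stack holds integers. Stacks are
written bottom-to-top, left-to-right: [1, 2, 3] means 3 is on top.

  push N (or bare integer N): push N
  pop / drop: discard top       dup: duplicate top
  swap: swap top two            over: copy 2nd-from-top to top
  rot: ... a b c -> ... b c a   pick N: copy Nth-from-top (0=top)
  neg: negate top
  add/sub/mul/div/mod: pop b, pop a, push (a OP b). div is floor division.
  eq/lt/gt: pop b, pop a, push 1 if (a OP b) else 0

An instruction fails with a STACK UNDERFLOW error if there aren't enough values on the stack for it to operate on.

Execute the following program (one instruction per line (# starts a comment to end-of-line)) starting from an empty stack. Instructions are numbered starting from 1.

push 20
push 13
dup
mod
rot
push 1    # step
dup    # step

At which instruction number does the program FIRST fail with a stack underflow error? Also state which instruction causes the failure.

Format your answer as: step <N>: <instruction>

Answer: step 5: rot

Derivation:
Step 1 ('push 20'): stack = [20], depth = 1
Step 2 ('push 13'): stack = [20, 13], depth = 2
Step 3 ('dup'): stack = [20, 13, 13], depth = 3
Step 4 ('mod'): stack = [20, 0], depth = 2
Step 5 ('rot'): needs 3 value(s) but depth is 2 — STACK UNDERFLOW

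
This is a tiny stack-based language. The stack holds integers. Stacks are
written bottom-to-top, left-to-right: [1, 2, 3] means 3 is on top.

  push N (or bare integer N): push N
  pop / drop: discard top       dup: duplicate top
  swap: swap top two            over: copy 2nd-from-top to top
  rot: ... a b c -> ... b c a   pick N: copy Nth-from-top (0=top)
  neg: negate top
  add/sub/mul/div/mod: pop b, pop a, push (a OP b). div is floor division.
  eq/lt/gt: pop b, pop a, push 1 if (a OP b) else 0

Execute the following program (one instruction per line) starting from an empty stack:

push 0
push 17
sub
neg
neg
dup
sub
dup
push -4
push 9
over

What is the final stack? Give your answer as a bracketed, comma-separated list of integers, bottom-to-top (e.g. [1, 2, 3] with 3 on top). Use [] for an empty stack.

After 'push 0': [0]
After 'push 17': [0, 17]
After 'sub': [-17]
After 'neg': [17]
After 'neg': [-17]
After 'dup': [-17, -17]
After 'sub': [0]
After 'dup': [0, 0]
After 'push -4': [0, 0, -4]
After 'push 9': [0, 0, -4, 9]
After 'over': [0, 0, -4, 9, -4]

Answer: [0, 0, -4, 9, -4]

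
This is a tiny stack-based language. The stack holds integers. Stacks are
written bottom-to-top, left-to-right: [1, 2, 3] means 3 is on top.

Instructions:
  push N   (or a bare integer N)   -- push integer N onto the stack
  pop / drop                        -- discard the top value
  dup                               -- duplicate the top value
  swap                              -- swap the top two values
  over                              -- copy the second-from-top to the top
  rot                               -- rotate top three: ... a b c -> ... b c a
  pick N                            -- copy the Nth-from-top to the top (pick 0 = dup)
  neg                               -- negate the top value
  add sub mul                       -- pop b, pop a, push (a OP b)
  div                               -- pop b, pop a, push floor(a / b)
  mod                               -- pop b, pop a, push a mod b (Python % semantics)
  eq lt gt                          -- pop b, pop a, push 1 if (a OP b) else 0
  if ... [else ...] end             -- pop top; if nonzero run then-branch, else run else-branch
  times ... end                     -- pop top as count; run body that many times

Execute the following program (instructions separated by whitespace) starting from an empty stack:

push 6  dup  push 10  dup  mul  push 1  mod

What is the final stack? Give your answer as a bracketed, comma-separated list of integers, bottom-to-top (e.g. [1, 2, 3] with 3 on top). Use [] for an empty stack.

Answer: [6, 6, 0]

Derivation:
After 'push 6': [6]
After 'dup': [6, 6]
After 'push 10': [6, 6, 10]
After 'dup': [6, 6, 10, 10]
After 'mul': [6, 6, 100]
After 'push 1': [6, 6, 100, 1]
After 'mod': [6, 6, 0]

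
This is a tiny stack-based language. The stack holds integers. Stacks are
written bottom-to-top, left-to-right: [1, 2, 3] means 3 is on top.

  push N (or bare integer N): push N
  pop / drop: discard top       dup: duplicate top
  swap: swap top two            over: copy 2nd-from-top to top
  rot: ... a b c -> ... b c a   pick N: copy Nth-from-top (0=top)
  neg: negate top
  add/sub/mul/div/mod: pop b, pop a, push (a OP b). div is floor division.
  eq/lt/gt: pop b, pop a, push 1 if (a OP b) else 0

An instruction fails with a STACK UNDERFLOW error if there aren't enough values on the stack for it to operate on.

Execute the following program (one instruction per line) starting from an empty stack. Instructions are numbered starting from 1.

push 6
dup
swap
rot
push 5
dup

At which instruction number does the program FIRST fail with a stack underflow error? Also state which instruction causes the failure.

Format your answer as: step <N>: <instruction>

Step 1 ('push 6'): stack = [6], depth = 1
Step 2 ('dup'): stack = [6, 6], depth = 2
Step 3 ('swap'): stack = [6, 6], depth = 2
Step 4 ('rot'): needs 3 value(s) but depth is 2 — STACK UNDERFLOW

Answer: step 4: rot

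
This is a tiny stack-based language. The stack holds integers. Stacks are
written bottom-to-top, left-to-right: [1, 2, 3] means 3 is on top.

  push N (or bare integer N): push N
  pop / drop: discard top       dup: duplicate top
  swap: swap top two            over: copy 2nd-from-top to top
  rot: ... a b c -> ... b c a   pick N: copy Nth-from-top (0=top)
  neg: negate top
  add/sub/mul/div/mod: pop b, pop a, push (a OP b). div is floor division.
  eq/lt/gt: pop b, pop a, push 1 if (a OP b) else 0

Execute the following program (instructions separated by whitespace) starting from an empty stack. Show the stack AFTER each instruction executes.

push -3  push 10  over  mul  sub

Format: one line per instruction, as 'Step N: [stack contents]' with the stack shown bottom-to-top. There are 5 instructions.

Step 1: [-3]
Step 2: [-3, 10]
Step 3: [-3, 10, -3]
Step 4: [-3, -30]
Step 5: [27]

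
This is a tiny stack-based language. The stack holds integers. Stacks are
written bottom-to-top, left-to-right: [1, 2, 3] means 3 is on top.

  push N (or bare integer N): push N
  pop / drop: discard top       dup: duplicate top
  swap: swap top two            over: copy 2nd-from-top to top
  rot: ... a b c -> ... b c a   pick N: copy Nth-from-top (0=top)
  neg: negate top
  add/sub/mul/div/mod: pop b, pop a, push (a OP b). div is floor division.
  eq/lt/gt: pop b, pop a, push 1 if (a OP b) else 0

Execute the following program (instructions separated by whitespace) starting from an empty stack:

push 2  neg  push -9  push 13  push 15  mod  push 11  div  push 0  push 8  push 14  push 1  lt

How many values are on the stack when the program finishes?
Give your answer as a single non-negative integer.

After 'push 2': stack = [2] (depth 1)
After 'neg': stack = [-2] (depth 1)
After 'push -9': stack = [-2, -9] (depth 2)
After 'push 13': stack = [-2, -9, 13] (depth 3)
After 'push 15': stack = [-2, -9, 13, 15] (depth 4)
After 'mod': stack = [-2, -9, 13] (depth 3)
After 'push 11': stack = [-2, -9, 13, 11] (depth 4)
After 'div': stack = [-2, -9, 1] (depth 3)
After 'push 0': stack = [-2, -9, 1, 0] (depth 4)
After 'push 8': stack = [-2, -9, 1, 0, 8] (depth 5)
After 'push 14': stack = [-2, -9, 1, 0, 8, 14] (depth 6)
After 'push 1': stack = [-2, -9, 1, 0, 8, 14, 1] (depth 7)
After 'lt': stack = [-2, -9, 1, 0, 8, 0] (depth 6)

Answer: 6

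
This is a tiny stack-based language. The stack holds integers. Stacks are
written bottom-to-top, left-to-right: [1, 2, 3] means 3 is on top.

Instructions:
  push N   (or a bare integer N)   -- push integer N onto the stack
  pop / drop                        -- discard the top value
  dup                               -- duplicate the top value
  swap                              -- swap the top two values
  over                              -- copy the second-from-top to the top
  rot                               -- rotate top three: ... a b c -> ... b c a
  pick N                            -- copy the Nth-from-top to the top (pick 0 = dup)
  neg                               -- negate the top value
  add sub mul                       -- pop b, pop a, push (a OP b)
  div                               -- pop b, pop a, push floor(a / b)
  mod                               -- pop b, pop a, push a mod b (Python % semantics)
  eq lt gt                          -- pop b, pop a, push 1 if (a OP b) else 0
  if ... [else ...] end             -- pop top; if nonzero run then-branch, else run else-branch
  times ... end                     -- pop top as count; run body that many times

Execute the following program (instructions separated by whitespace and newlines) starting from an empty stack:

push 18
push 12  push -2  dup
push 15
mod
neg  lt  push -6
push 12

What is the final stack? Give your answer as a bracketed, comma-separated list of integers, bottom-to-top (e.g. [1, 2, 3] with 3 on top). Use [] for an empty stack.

After 'push 18': [18]
After 'push 12': [18, 12]
After 'push -2': [18, 12, -2]
After 'dup': [18, 12, -2, -2]
After 'push 15': [18, 12, -2, -2, 15]
After 'mod': [18, 12, -2, 13]
After 'neg': [18, 12, -2, -13]
After 'lt': [18, 12, 0]
After 'push -6': [18, 12, 0, -6]
After 'push 12': [18, 12, 0, -6, 12]

Answer: [18, 12, 0, -6, 12]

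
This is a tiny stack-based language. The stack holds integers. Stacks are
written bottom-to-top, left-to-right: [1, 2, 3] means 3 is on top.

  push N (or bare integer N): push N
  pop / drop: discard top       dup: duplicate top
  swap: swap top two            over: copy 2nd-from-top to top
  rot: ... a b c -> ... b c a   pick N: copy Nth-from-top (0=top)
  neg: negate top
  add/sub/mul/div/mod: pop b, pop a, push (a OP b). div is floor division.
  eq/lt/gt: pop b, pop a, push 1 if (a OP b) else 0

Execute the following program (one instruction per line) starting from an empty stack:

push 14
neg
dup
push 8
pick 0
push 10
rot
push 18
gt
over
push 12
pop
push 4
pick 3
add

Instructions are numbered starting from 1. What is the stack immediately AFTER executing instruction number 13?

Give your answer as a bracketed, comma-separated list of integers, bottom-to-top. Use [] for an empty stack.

Answer: [-14, -14, 8, 10, 0, 10, 4]

Derivation:
Step 1 ('push 14'): [14]
Step 2 ('neg'): [-14]
Step 3 ('dup'): [-14, -14]
Step 4 ('push 8'): [-14, -14, 8]
Step 5 ('pick 0'): [-14, -14, 8, 8]
Step 6 ('push 10'): [-14, -14, 8, 8, 10]
Step 7 ('rot'): [-14, -14, 8, 10, 8]
Step 8 ('push 18'): [-14, -14, 8, 10, 8, 18]
Step 9 ('gt'): [-14, -14, 8, 10, 0]
Step 10 ('over'): [-14, -14, 8, 10, 0, 10]
Step 11 ('push 12'): [-14, -14, 8, 10, 0, 10, 12]
Step 12 ('pop'): [-14, -14, 8, 10, 0, 10]
Step 13 ('push 4'): [-14, -14, 8, 10, 0, 10, 4]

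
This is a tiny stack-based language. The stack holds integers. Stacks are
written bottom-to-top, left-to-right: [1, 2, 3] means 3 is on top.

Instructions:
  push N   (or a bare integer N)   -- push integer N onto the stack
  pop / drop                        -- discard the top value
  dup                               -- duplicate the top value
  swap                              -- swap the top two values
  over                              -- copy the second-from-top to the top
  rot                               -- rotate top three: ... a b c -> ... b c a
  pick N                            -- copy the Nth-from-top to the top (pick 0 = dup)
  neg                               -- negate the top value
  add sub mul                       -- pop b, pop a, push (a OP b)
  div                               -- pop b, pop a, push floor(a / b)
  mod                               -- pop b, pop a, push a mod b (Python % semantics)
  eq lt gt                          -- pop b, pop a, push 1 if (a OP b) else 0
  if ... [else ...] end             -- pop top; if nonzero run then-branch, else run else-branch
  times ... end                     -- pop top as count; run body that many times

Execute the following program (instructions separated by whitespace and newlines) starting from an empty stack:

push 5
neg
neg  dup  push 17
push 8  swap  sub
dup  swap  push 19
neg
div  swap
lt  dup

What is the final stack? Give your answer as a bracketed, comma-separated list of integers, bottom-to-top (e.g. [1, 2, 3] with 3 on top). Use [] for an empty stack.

Answer: [5, 5, 0, 0]

Derivation:
After 'push 5': [5]
After 'neg': [-5]
After 'neg': [5]
After 'dup': [5, 5]
After 'push 17': [5, 5, 17]
After 'push 8': [5, 5, 17, 8]
After 'swap': [5, 5, 8, 17]
After 'sub': [5, 5, -9]
After 'dup': [5, 5, -9, -9]
After 'swap': [5, 5, -9, -9]
After 'push 19': [5, 5, -9, -9, 19]
After 'neg': [5, 5, -9, -9, -19]
After 'div': [5, 5, -9, 0]
After 'swap': [5, 5, 0, -9]
After 'lt': [5, 5, 0]
After 'dup': [5, 5, 0, 0]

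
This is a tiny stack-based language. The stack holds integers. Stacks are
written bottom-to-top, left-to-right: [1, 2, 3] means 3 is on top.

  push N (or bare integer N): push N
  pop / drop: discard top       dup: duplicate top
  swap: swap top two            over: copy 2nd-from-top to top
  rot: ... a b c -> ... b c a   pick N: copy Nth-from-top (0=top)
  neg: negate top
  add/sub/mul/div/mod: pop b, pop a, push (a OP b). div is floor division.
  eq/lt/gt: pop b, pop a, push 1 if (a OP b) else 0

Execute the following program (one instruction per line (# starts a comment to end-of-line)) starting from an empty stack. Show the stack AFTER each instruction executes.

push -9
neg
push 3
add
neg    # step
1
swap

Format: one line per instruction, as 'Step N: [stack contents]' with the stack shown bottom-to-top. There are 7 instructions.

Step 1: [-9]
Step 2: [9]
Step 3: [9, 3]
Step 4: [12]
Step 5: [-12]
Step 6: [-12, 1]
Step 7: [1, -12]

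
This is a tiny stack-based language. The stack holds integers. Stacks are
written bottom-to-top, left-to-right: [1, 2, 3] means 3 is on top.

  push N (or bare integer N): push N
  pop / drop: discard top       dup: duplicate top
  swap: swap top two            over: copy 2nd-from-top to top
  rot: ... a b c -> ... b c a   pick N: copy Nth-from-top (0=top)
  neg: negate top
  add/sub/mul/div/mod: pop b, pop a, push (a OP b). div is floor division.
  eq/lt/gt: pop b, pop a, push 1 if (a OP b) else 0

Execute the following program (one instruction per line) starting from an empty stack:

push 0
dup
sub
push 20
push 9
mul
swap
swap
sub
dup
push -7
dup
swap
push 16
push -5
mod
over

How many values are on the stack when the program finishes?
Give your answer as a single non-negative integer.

Answer: 6

Derivation:
After 'push 0': stack = [0] (depth 1)
After 'dup': stack = [0, 0] (depth 2)
After 'sub': stack = [0] (depth 1)
After 'push 20': stack = [0, 20] (depth 2)
After 'push 9': stack = [0, 20, 9] (depth 3)
After 'mul': stack = [0, 180] (depth 2)
After 'swap': stack = [180, 0] (depth 2)
After 'swap': stack = [0, 180] (depth 2)
After 'sub': stack = [-180] (depth 1)
After 'dup': stack = [-180, -180] (depth 2)
After 'push -7': stack = [-180, -180, -7] (depth 3)
After 'dup': stack = [-180, -180, -7, -7] (depth 4)
After 'swap': stack = [-180, -180, -7, -7] (depth 4)
After 'push 16': stack = [-180, -180, -7, -7, 16] (depth 5)
After 'push -5': stack = [-180, -180, -7, -7, 16, -5] (depth 6)
After 'mod': stack = [-180, -180, -7, -7, -4] (depth 5)
After 'over': stack = [-180, -180, -7, -7, -4, -7] (depth 6)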